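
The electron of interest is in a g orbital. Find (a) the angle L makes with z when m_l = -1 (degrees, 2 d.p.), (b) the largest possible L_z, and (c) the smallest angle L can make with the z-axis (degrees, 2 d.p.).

A g state has l = 4.
For m_l = -1: cos θ = -1/√20, θ ≈ 102.92°.
L_z,max = lℏ = 4ℏ.
cos θ_min = 4/√20, so θ_min ≈ 26.57°.

θ(m_l=-1) ≈ 102.92°; L_z,max = 4ℏ; θ_min ≈ 26.57°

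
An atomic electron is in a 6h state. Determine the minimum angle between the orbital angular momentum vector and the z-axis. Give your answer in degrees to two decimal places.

θ_min ≈ 24.09°

6h means n = 6, l = 5.
|L| = √(l(l+1)) ℏ = √30 ℏ.
The smallest angle corresponds to the largest L_z, i.e. m_l = l = 5, giving L_z = 5ℏ.
cos θ_min = 5/√30, so θ_min ≈ 24.09°.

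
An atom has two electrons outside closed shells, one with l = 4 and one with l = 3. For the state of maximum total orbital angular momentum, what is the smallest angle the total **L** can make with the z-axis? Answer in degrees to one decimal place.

θ_min ≈ 20.7°

Angular momentum addition gives L = |l₁ − l₂|, …, l₁ + l₂.
Allowed values: L = 1, 2, 3, 4, 5, 6, 7.
The maximum is L = 7, with |L_tot| = ℏ√(7·8) = 2√14 ℏ.
The minimum angle with z is arccos(7/√56) ≈ 20.7°.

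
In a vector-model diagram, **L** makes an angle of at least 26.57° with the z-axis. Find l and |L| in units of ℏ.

l = 4, |L| = 2√5 ℏ ≈ 4.472ℏ

At minimum angle, m_l = l, so cos θ = l/√(l(l+1)); cos²θ = l/(l+1) = 0.7999.
Solving: l = 4.
Then |L| = ℏ√(4·5) = 2√5 ℏ.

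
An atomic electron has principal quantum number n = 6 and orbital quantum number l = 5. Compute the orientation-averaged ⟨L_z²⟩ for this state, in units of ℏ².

m_l ∈ {-5, -4, -3, -2, -1, 0, 1, 2, 3, 4, 5}.
Average of L_z² over 11 states: 110/11 ℏ² = 10 ℏ².

⟨L_z²⟩ = 10 ℏ²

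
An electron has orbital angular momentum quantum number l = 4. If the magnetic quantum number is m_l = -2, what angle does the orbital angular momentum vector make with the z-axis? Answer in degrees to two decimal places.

θ ≈ 116.57°

|L| = √(l(l+1)) ℏ = 2√5 ℏ.
L_z = m_l ℏ = −2ℏ.
cos θ = L_z/|L| = -2/√20, so θ ≈ 116.57°.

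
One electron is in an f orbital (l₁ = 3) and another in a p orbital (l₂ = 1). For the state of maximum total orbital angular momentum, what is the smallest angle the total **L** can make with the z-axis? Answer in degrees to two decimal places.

Angular momentum addition gives L = |l₁ − l₂|, …, l₁ + l₂.
Allowed values: L = 2, 3, 4.
The maximum is L = 4, with |L_tot| = ℏ√(4·5) = 2√5 ℏ.
The minimum angle with z is arccos(4/√20) ≈ 26.57°.

θ_min ≈ 26.57°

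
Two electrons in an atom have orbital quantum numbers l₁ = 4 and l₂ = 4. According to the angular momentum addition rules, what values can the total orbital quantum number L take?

The total orbital quantum number L ranges from |l₁ − l₂| to l₁ + l₂ in integer steps.
Allowed values: L = 0, 1, 2, 3, 4, 5, 6, 7, 8.

L = 0, 1, 2, 3, 4, 5, 6, 7, 8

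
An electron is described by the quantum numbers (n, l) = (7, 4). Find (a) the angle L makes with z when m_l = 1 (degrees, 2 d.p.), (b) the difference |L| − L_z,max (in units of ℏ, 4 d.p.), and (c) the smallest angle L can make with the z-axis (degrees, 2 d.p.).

θ(m_l=1) ≈ 77.08°; |L|−L_z,max ≈ 0.4721ℏ; θ_min ≈ 26.57°

For m_l = 1: cos θ = 1/√20, θ ≈ 77.08°.
|L| − L_z,max = (2√5 − 4)ℏ ≈ 0.4721ℏ.
cos θ_min = 4/√20, so θ_min ≈ 26.57°.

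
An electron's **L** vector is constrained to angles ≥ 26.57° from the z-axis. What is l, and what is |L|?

cos²θ_min = l/(l+1) = 0.7999.
Solving: l = 4.
Then |L| = ℏ√(4·5) = 2√5 ℏ.

l = 4, |L| = 2√5 ℏ ≈ 4.472ℏ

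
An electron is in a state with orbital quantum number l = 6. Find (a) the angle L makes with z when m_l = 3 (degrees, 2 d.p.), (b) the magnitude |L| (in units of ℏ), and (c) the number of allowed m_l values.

θ(m_l=3) ≈ 62.42°; |L| = √42 ℏ ≈ 6.481ℏ; 13 values

For m_l = 3: cos θ = 3/√42, θ ≈ 62.42°.
|L| = ℏ√(6·7) = √42 ℏ ≈ 6.481ℏ.
There are 2l+1 = 13 values of m_l.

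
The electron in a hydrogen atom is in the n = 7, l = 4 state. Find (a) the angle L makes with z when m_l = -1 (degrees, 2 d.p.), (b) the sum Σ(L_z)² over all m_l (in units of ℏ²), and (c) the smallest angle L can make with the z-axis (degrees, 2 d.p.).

θ(m_l=-1) ≈ 102.92°; Σ(L_z)² = 60 ℏ²; θ_min ≈ 26.57°

For m_l = -1: cos θ = -1/√20, θ ≈ 102.92°.
Σ m_l² = 60, so Σ(L_z)² = 60 ℏ².
cos θ_min = 4/√20, so θ_min ≈ 26.57°.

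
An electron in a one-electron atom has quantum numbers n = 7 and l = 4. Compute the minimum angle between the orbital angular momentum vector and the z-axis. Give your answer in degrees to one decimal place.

θ_min ≈ 26.6°

|L| = ℏ√(l(l+1)) = 2√5 ℏ.
The smallest angle corresponds to the largest L_z, i.e. m_l = l = 4, giving L_z = 4ℏ.
cos θ_min = 4/√20, so θ_min ≈ 26.6°.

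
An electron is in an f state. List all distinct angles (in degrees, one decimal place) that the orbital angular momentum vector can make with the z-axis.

θ ∈ {30.0°, 54.7°, 73.2°, 90.0°, 106.8°, 125.3°, 150.0°}

An f state has l = 3.
|L| = ℏ√(l(l+1)) = 2√3 ℏ.
cos θ = m_l/√12 for each m_l ∈ {-3, -2, -1, 0, 1, 2, 3}.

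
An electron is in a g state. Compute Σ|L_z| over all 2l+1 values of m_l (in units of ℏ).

Σ|L_z| = 20 ℏ

For a g orbital, l = 4.
The allowed m_l values are -4, -3, -2, -1, 0, 1, 2, 3, 4.
Σ|m_l| = 2·4(4+1)/2 = 20.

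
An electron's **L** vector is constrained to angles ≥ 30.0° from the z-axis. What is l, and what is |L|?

At minimum angle, m_l = l, so cos θ = l/√(l(l+1)); cos²θ = l/(l+1) = 0.7500.
l = cos²θ/sin²θ ≈ 3.
Then |L| = ℏ√(3·4) = 2√3 ℏ.

l = 3, |L| = 2√3 ℏ ≈ 3.464ℏ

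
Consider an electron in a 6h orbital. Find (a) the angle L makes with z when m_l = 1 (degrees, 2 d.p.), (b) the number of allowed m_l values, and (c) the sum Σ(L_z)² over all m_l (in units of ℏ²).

θ(m_l=1) ≈ 79.48°; 11 values; Σ(L_z)² = 110 ℏ²

The 6h subshell has l = 5.
For m_l = 1: cos θ = 1/√30, θ ≈ 79.48°.
There are 2l+1 = 11 values of m_l.
Σ m_l² = 110, so Σ(L_z)² = 110 ℏ².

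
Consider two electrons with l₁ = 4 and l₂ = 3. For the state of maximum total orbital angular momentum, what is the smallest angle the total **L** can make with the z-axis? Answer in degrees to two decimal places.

θ_min ≈ 20.70°

L runs from |4 − 3| = 1 to 4 + 3 = 7.
Allowed values: L = 1, 2, 3, 4, 5, 6, 7.
The maximum is L = 7, with |L_tot| = ℏ√(7·8) = 2√14 ℏ.
The minimum angle with z is arccos(7/√56) ≈ 20.70°.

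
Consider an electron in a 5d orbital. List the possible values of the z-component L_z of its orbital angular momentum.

L_z ∈ {−2ℏ, −ℏ, 0, ℏ, 2ℏ}

The 5d subshell has l = 2.
L_z = m_l ℏ with m_l ranging from −l to +l in integer steps.
For l = 2: m_l ∈ {-2, -1, 0, 1, 2}.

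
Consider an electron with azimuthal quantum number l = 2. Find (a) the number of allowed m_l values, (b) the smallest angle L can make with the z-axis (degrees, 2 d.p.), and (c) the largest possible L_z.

5 values; θ_min ≈ 35.26°; L_z,max = 2ℏ

There are 2l+1 = 5 values of m_l.
cos θ_min = 2/√6, so θ_min ≈ 35.26°.
L_z,max = lℏ = 2ℏ.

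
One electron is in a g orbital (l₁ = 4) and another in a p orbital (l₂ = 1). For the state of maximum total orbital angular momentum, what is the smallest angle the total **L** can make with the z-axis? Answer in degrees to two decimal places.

Angular momentum addition gives L = |l₁ − l₂|, …, l₁ + l₂.
Allowed values: L = 3, 4, 5.
The maximum is L = 5, with |L_tot| = ℏ√(5·6) = √30 ℏ.
The minimum angle with z is arccos(5/√30) ≈ 24.09°.

θ_min ≈ 24.09°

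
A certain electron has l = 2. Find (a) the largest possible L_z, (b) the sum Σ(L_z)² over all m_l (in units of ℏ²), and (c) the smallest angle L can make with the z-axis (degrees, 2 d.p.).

L_z,max = lℏ = 2ℏ.
Σ m_l² = 10, so Σ(L_z)² = 10 ℏ².
cos θ_min = 2/√6, so θ_min ≈ 35.26°.

L_z,max = 2ℏ; Σ(L_z)² = 10 ℏ²; θ_min ≈ 35.26°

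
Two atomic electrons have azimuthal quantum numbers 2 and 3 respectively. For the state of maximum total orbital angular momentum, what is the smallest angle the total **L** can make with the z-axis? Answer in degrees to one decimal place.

The total orbital quantum number L ranges from |l₁ − l₂| to l₁ + l₂ in integer steps.
L ∈ {1, 2, 3, 4, 5}.
The maximum is L = 5, with |L_tot| = ℏ√(5·6) = √30 ℏ.
The minimum angle with z is arccos(5/√30) ≈ 24.1°.

θ_min ≈ 24.1°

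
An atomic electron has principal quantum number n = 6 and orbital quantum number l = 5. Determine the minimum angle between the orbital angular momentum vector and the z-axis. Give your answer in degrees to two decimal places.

|L| = √(l(l+1)) ℏ = √30 ℏ.
The smallest angle corresponds to the largest L_z, i.e. m_l = l = 5, giving L_z = 5ℏ.
cos θ_min = 5/√30, so θ_min ≈ 24.09°.

θ_min ≈ 24.09°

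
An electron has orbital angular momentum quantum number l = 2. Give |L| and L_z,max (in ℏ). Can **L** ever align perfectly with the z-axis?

|L| = √6 ℏ ≈ 2.4495ℏ, while L_z,max = lℏ = 2ℏ.
Since |L| > L_z,max, the vector can never point exactly along z; the closest it comes is θ_min = arccos(2/√6) ≈ 35.3°.

No: L_z,max = 2ℏ < |L| = √6 ℏ ≈ 2.449ℏ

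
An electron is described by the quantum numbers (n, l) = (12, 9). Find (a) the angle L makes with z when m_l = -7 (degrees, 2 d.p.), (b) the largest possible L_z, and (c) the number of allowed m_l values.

For m_l = -7: cos θ = -7/√90, θ ≈ 137.55°.
L_z,max = lℏ = 9ℏ.
There are 2l+1 = 19 values of m_l.

θ(m_l=-7) ≈ 137.55°; L_z,max = 9ℏ; 19 values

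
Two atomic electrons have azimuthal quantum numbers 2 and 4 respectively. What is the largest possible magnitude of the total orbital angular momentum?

Angular momentum addition gives L = |l₁ − l₂|, …, l₁ + l₂.
L ∈ {2, 3, 4, 5, 6}.
The largest magnitude corresponds to L = 6: |L_tot| = ℏ√(6·7) = √42 ℏ.

|L_tot|_max = √42 ℏ ≈ 6.481ℏ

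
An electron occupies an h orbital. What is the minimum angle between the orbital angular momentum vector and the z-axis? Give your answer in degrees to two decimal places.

θ_min ≈ 24.09°

For an h orbital, l = 5.
|L| = ℏ√(l(l+1)) = √30 ℏ.
The smallest angle corresponds to the largest L_z, i.e. m_l = l = 5, giving L_z = 5ℏ.
cos θ_min = 5/√30, so θ_min ≈ 24.09°.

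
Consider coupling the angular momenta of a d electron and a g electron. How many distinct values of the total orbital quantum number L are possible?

Angular momentum addition gives L = |l₁ − l₂|, …, l₁ + l₂.
So L can be 2, 3, 4, 5, 6.
That is 5 values.

5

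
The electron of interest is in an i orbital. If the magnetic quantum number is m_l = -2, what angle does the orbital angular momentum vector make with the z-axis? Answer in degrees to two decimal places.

I corresponds to l = 6.
|L| = ℏ√(l(l+1)) = √42 ℏ.
L_z = m_l ℏ = −2ℏ.
cos θ = L_z/|L| = -2/√42, so θ ≈ 107.98°.

θ ≈ 107.98°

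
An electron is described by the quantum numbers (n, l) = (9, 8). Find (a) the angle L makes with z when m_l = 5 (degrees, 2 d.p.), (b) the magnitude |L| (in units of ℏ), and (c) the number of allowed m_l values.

For m_l = 5: cos θ = 5/√72, θ ≈ 53.90°.
|L| = ℏ√(8·9) = 6√2 ℏ ≈ 8.485ℏ.
There are 2l+1 = 17 values of m_l.

θ(m_l=5) ≈ 53.90°; |L| = 6√2 ℏ ≈ 8.485ℏ; 17 values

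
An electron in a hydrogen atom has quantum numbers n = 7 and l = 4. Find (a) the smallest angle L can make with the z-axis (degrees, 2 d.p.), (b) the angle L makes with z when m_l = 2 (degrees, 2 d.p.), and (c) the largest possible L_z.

θ_min ≈ 26.57°; θ(m_l=2) ≈ 63.43°; L_z,max = 4ℏ

cos θ_min = 4/√20, so θ_min ≈ 26.57°.
For m_l = 2: cos θ = 2/√20, θ ≈ 63.43°.
L_z,max = lℏ = 4ℏ.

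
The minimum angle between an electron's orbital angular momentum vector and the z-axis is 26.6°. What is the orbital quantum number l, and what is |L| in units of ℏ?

l = 4, |L| = 2√5 ℏ ≈ 4.472ℏ

cos θ_min = l/√(l(l+1)) = √(l/(l+1)), so l/(l+1) = cos²(26.6°) = 0.7995.
l = cos²θ/sin²θ ≈ 4.
Then |L| = ℏ√(4·5) = 2√5 ℏ.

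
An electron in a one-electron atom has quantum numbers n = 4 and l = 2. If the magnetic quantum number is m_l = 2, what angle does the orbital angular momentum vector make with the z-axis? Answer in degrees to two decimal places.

θ ≈ 35.26°

|L| = √(l(l+1)) ℏ = √6 ℏ.
L_z = m_l ℏ = 2ℏ.
cos θ = L_z/|L| = 2/√6, so θ ≈ 35.26°.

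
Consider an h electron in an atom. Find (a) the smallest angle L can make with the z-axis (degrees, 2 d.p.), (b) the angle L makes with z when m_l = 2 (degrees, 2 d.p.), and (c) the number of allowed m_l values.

An h state has l = 5.
cos θ_min = 5/√30, so θ_min ≈ 24.09°.
For m_l = 2: cos θ = 2/√30, θ ≈ 68.58°.
There are 2l+1 = 11 values of m_l.

θ_min ≈ 24.09°; θ(m_l=2) ≈ 68.58°; 11 values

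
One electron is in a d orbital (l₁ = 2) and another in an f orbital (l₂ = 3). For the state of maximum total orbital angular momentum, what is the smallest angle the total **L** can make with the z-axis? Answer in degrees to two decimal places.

By the triangle rule, |l₁ − l₂| ≤ L ≤ l₁ + l₂.
Allowed values: L = 1, 2, 3, 4, 5.
The maximum is L = 5, with |L_tot| = ℏ√(5·6) = √30 ℏ.
The minimum angle with z is arccos(5/√30) ≈ 24.09°.

θ_min ≈ 24.09°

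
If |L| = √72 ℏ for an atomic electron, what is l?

(|L|/ℏ)² = l(l+1) = 72.
l² + l − 72 = 0 ⇒ l = 8.

l = 8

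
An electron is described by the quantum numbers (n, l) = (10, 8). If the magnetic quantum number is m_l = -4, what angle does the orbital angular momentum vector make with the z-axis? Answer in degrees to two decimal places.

θ ≈ 118.13°

|L|² = l(l+1)ℏ² = 72ℏ², so |L| = 6√2 ℏ.
L_z = m_l ℏ = −4ℏ.
cos θ = L_z/|L| = -4/√72, so θ ≈ 118.13°.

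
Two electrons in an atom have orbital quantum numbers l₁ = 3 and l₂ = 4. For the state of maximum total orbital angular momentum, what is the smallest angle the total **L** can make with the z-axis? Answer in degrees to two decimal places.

θ_min ≈ 20.70°

Angular momentum addition gives L = |l₁ − l₂|, …, l₁ + l₂.
Allowed values: L = 1, 2, 3, 4, 5, 6, 7.
The maximum is L = 7, with |L_tot| = ℏ√(7·8) = 2√14 ℏ.
The minimum angle with z is arccos(7/√56) ≈ 20.70°.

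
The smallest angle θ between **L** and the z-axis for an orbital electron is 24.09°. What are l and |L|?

l = 5, |L| = √30 ℏ ≈ 5.477ℏ

cos²θ_min = l/(l+1) = 0.8334.
l = cos²θ/sin²θ ≈ 5.
Then |L| = ℏ√(5·6) = √30 ℏ.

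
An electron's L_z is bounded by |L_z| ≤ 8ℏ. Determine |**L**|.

The maximum L_z equals lℏ, giving l = 8.
|L| = √(l(l+1)) ℏ = 6√2 ℏ.

|L| = 6√2 ℏ ≈ 8.485ℏ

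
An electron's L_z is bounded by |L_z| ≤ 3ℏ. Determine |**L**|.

|L| = 2√3 ℏ ≈ 3.464ℏ

L_z,max = lℏ, so l = 3.
|L| = ℏ√(l(l+1)) = 2√3 ℏ.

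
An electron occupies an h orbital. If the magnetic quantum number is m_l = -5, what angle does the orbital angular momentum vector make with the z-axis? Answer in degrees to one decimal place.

θ ≈ 155.9°

For an h orbital, l = 5.
|L| = ℏ√(l(l+1)) = √30 ℏ.
L_z = m_l ℏ = −5ℏ.
cos θ = L_z/|L| = -5/√30, so θ ≈ 155.9°.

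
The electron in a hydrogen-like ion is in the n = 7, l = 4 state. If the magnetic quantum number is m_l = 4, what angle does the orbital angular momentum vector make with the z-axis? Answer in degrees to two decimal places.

|L| = √(l(l+1)) ℏ = 2√5 ℏ.
L_z = m_l ℏ = 4ℏ.
cos θ = L_z/|L| = 4/√20, so θ ≈ 26.57°.

θ ≈ 26.57°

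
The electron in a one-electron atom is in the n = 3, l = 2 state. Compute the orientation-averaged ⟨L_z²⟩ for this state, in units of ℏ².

The allowed m_l values are -2, -1, 0, 1, 2.
Average of L_z² over 5 states: 10/5 ℏ² = 2 ℏ².

⟨L_z²⟩ = 2 ℏ²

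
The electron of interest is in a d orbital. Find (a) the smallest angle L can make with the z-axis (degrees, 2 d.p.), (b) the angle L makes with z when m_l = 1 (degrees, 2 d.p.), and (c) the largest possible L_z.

For a d orbital, l = 2.
cos θ_min = 2/√6, so θ_min ≈ 35.26°.
For m_l = 1: cos θ = 1/√6, θ ≈ 65.91°.
L_z,max = lℏ = 2ℏ.

θ_min ≈ 35.26°; θ(m_l=1) ≈ 65.91°; L_z,max = 2ℏ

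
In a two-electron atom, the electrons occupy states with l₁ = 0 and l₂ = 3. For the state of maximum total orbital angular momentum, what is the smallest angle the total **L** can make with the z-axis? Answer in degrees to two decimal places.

Angular momentum addition gives L = |l₁ − l₂|, …, l₁ + l₂.
L ∈ {3}.
The maximum is L = 3, with |L_tot| = ℏ√(3·4) = 2√3 ℏ.
The minimum angle with z is arccos(3/√12) ≈ 30.00°.

θ_min ≈ 30.00°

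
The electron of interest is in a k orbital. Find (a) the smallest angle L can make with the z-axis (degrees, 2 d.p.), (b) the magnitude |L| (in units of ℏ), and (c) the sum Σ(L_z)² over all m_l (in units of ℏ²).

The letter k corresponds to l = 7.
cos θ_min = 7/√56, so θ_min ≈ 20.70°.
|L| = ℏ√(7·8) = 2√14 ℏ ≈ 7.483ℏ.
Σ m_l² = 280, so Σ(L_z)² = 280 ℏ².

θ_min ≈ 20.70°; |L| = 2√14 ℏ ≈ 7.483ℏ; Σ(L_z)² = 280 ℏ²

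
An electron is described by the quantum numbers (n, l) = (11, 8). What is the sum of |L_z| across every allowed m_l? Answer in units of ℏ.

Σ|L_z| = 72 ℏ

The allowed m_l values are -8, -7, -6, -5, -4, -3, -2, -1, 0, 1, 2, 3, 4, 5, 6, 7, 8.
Σ|m_l| = l(l+1) = 72.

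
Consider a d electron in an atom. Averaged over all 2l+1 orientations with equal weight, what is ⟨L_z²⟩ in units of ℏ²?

⟨L_z²⟩ = 2 ℏ²

The letter d corresponds to l = 2.
The allowed m_l values are -2, -1, 0, 1, 2.
Average of L_z² over 5 states: 10/5 ℏ² = 2 ℏ².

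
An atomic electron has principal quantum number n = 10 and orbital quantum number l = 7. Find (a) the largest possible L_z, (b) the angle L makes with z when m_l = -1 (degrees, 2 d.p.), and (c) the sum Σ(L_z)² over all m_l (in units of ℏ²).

L_z,max = lℏ = 7ℏ.
For m_l = -1: cos θ = -1/√56, θ ≈ 97.68°.
Σ m_l² = 280, so Σ(L_z)² = 280 ℏ².

L_z,max = 7ℏ; θ(m_l=-1) ≈ 97.68°; Σ(L_z)² = 280 ℏ²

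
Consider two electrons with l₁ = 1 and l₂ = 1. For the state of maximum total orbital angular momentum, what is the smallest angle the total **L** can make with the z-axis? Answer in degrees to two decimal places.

θ_min ≈ 35.26°

Angular momentum addition gives L = |l₁ − l₂|, …, l₁ + l₂.
Allowed values: L = 0, 1, 2.
The maximum is L = 2, with |L_tot| = ℏ√(2·3) = √6 ℏ.
The minimum angle with z is arccos(2/√6) ≈ 35.26°.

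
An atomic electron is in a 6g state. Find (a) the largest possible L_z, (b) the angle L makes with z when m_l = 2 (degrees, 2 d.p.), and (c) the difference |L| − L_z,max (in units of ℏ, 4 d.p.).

The 6g subshell has l = 4.
L_z,max = lℏ = 4ℏ.
For m_l = 2: cos θ = 2/√20, θ ≈ 63.43°.
|L| − L_z,max = (2√5 − 4)ℏ ≈ 0.4721ℏ.

L_z,max = 4ℏ; θ(m_l=2) ≈ 63.43°; |L|−L_z,max ≈ 0.4721ℏ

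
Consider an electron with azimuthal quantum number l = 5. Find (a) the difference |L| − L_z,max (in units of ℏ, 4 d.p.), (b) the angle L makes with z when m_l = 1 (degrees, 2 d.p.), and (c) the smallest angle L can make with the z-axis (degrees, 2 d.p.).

|L| − L_z,max = (√30 − 5)ℏ ≈ 0.4772ℏ.
For m_l = 1: cos θ = 1/√30, θ ≈ 79.48°.
cos θ_min = 5/√30, so θ_min ≈ 24.09°.

|L|−L_z,max ≈ 0.4772ℏ; θ(m_l=1) ≈ 79.48°; θ_min ≈ 24.09°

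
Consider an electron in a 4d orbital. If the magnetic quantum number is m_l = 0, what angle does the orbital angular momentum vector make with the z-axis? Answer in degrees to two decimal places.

For 4d, l = 2.
|L| = √(l(l+1)) ℏ = √6 ℏ.
L_z = m_l ℏ = 0ℏ.
cos θ = L_z/|L| = 0/√6, so θ ≈ 90.00°.

θ ≈ 90.00°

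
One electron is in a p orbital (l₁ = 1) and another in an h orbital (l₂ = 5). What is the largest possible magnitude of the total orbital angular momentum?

|L_tot|_max = √42 ℏ ≈ 6.481ℏ

L runs from |1 − 5| = 4 to 1 + 5 = 6.
So L can be 4, 5, 6.
The largest magnitude corresponds to L = 6: |L_tot| = ℏ√(6·7) = √42 ℏ.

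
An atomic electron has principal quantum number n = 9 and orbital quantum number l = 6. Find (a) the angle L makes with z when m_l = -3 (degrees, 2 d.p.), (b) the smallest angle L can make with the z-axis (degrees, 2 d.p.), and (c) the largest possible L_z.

For m_l = -3: cos θ = -3/√42, θ ≈ 117.58°.
cos θ_min = 6/√42, so θ_min ≈ 22.21°.
L_z,max = lℏ = 6ℏ.

θ(m_l=-3) ≈ 117.58°; θ_min ≈ 22.21°; L_z,max = 6ℏ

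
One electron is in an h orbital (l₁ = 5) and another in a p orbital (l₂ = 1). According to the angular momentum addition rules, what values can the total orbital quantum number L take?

Angular momentum addition gives L = |l₁ − l₂|, …, l₁ + l₂.
Allowed values: L = 4, 5, 6.

L = 4, 5, 6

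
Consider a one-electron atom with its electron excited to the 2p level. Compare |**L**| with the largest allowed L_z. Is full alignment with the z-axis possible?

No: L_z,max = 1ℏ < |L| = √2 ℏ ≈ 1.414ℏ

The 2p level has l = 1.
|L| = √2 ℏ ≈ 1.4142ℏ, while L_z,max = lℏ = 1ℏ.
Since |L| > L_z,max, the vector can never point exactly along z; the closest it comes is θ_min = arccos(1/√2) ≈ 45.0°.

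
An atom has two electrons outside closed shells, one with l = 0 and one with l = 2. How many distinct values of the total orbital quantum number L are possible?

1

By the triangle rule, |l₁ − l₂| ≤ L ≤ l₁ + l₂.
L ∈ {2}.
That is 1 value.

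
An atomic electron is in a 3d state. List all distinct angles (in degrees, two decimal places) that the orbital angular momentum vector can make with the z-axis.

θ ∈ {35.26°, 65.91°, 90.00°, 114.09°, 144.74°}

3d means n = 3, l = 2.
|L| = ℏ√(l(l+1)) = √6 ℏ.
cos θ = m_l/√6 for each m_l ∈ {-2, -1, 0, 1, 2}.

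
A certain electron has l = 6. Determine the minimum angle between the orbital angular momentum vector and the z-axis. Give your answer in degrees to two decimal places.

θ_min ≈ 22.21°

|L| = ℏ√(l(l+1)) = √42 ℏ.
The smallest angle corresponds to the largest L_z, i.e. m_l = l = 6, giving L_z = 6ℏ.
cos θ_min = 6/√42, so θ_min ≈ 22.21°.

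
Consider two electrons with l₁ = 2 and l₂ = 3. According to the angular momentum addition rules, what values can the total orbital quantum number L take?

L runs from |2 − 3| = 1 to 2 + 3 = 5.
So L can be 1, 2, 3, 4, 5.

L = 1, 2, 3, 4, 5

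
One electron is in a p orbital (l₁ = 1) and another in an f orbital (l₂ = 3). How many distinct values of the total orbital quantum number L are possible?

3

By the triangle rule, |l₁ − l₂| ≤ L ≤ l₁ + l₂.
So L can be 2, 3, 4.
That is 3 values.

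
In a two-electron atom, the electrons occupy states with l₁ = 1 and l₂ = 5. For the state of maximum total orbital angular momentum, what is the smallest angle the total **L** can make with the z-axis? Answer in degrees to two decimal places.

L runs from |1 − 5| = 4 to 1 + 5 = 6.
L ∈ {4, 5, 6}.
The maximum is L = 6, with |L_tot| = ℏ√(6·7) = √42 ℏ.
The minimum angle with z is arccos(6/√42) ≈ 22.21°.

θ_min ≈ 22.21°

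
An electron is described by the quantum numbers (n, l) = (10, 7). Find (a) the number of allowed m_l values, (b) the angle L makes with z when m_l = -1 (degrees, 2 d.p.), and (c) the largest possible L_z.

There are 2l+1 = 15 values of m_l.
For m_l = -1: cos θ = -1/√56, θ ≈ 97.68°.
L_z,max = lℏ = 7ℏ.

15 values; θ(m_l=-1) ≈ 97.68°; L_z,max = 7ℏ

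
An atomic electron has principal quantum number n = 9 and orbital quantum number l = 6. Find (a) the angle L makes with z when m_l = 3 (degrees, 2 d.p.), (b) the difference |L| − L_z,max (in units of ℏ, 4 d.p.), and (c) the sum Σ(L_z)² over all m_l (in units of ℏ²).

θ(m_l=3) ≈ 62.42°; |L|−L_z,max ≈ 0.4807ℏ; Σ(L_z)² = 182 ℏ²

For m_l = 3: cos θ = 3/√42, θ ≈ 62.42°.
|L| − L_z,max = (√42 − 6)ℏ ≈ 0.4807ℏ.
Σ m_l² = 182, so Σ(L_z)² = 182 ℏ².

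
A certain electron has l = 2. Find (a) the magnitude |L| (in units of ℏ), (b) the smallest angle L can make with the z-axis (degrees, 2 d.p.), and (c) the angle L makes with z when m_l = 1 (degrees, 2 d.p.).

|L| = ℏ√(2·3) = √6 ℏ ≈ 2.449ℏ.
cos θ_min = 2/√6, so θ_min ≈ 35.26°.
For m_l = 1: cos θ = 1/√6, θ ≈ 65.91°.

|L| = √6 ℏ ≈ 2.449ℏ; θ_min ≈ 35.26°; θ(m_l=1) ≈ 65.91°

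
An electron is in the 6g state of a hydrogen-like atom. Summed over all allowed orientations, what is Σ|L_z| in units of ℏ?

For 6g, l = 4.
m_l runs from −4 to 4, i.e. {-4, -3, -2, -1, 0, 1, 2, 3, 4}.
Σ|m_l| = 2(1+2+…+4) = 20.

Σ|L_z| = 20 ℏ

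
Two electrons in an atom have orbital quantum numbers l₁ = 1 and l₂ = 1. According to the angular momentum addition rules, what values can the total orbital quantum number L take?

L runs from |1 − 1| = 0 to 1 + 1 = 2.
Allowed values: L = 0, 1, 2.

L = 0, 1, 2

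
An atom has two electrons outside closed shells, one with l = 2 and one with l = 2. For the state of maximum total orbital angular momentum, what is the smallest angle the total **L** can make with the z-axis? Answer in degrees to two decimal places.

θ_min ≈ 26.57°

L runs from |2 − 2| = 0 to 2 + 2 = 4.
L ∈ {0, 1, 2, 3, 4}.
The maximum is L = 4, with |L_tot| = ℏ√(4·5) = 2√5 ℏ.
The minimum angle with z is arccos(4/√20) ≈ 26.57°.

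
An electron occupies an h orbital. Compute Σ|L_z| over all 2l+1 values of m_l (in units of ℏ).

Σ|L_z| = 30 ℏ

The letter h corresponds to l = 5.
The allowed m_l values are -5, -4, -3, -2, -1, 0, 1, 2, 3, 4, 5.
Σ|m_l| = 2·5(5+1)/2 = 30.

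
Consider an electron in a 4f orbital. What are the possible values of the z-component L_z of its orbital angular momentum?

4f means n = 4, l = 3.
L_z = m_l ℏ with m_l ranging from −l to +l in integer steps.
For l = 3: m_l ∈ {-3, -2, -1, 0, 1, 2, 3}.

L_z ∈ {−3ℏ, −2ℏ, −ℏ, 0, ℏ, 2ℏ, 3ℏ}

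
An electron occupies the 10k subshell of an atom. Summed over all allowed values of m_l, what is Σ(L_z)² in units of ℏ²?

10k means n = 10, l = 7.
m_l ∈ {-7, -6, -5, -4, -3, -2, -1, 0, 1, 2, 3, 4, 5, 6, 7}.
Summing m² from −7 to 7: Σ m_l² = 280.

Σ(L_z)² = 280 ℏ²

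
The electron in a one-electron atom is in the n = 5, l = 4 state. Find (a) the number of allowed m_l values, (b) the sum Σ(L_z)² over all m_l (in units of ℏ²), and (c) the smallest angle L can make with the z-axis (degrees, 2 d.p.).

There are 2l+1 = 9 values of m_l.
Σ m_l² = 60, so Σ(L_z)² = 60 ℏ².
cos θ_min = 4/√20, so θ_min ≈ 26.57°.

9 values; Σ(L_z)² = 60 ℏ²; θ_min ≈ 26.57°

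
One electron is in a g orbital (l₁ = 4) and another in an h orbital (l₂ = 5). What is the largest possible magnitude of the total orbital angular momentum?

Angular momentum addition gives L = |l₁ − l₂|, …, l₁ + l₂.
L ∈ {1, 2, 3, 4, 5, 6, 7, 8, 9}.
The largest magnitude corresponds to L = 9: |L_tot| = ℏ√(9·10) = 3√10 ℏ.

|L_tot|_max = 3√10 ℏ ≈ 9.487ℏ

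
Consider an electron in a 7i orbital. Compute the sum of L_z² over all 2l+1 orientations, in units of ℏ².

The 7i subshell has l = 6.
m_l runs from −6 to 6, i.e. {-6, -5, -4, -3, -2, -1, 0, 1, 2, 3, 4, 5, 6}.
Σ m_l² = 2·(1 + 4 + 9 + 16 + 25 + 36) = 182.

Σ(L_z)² = 182 ℏ²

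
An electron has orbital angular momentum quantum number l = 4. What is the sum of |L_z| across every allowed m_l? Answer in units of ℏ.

m_l runs from −4 to 4, i.e. {-4, -3, -2, -1, 0, 1, 2, 3, 4}.
Σ|m_l| = l(l+1) = 20.

Σ|L_z| = 20 ℏ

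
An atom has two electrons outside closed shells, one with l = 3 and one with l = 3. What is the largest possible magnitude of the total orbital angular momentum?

By the triangle rule, |l₁ − l₂| ≤ L ≤ l₁ + l₂.
So L can be 0, 1, 2, 3, 4, 5, 6.
The largest magnitude corresponds to L = 6: |L_tot| = ℏ√(6·7) = √42 ℏ.

|L_tot|_max = √42 ℏ ≈ 6.481ℏ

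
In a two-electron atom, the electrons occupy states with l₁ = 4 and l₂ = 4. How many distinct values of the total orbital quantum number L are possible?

The total orbital quantum number L ranges from |l₁ − l₂| to l₁ + l₂ in integer steps.
L ∈ {0, 1, 2, 3, 4, 5, 6, 7, 8}.
That is 9 values.

9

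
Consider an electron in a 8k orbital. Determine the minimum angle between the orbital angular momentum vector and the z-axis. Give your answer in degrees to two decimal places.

θ_min ≈ 20.70°

For 8k, l = 7.
|L|² = l(l+1)ℏ² = 56ℏ², so |L| = 2√14 ℏ.
The smallest angle corresponds to the largest L_z, i.e. m_l = l = 7, giving L_z = 7ℏ.
cos θ_min = 7/√56, so θ_min ≈ 20.70°.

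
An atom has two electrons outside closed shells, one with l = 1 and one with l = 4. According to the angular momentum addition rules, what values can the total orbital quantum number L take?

L = 3, 4, 5

Angular momentum addition gives L = |l₁ − l₂|, …, l₁ + l₂.
L ∈ {3, 4, 5}.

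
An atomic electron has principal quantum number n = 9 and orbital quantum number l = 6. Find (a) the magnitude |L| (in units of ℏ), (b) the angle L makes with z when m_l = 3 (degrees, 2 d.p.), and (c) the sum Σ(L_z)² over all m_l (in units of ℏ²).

|L| = ℏ√(6·7) = √42 ℏ ≈ 6.481ℏ.
For m_l = 3: cos θ = 3/√42, θ ≈ 62.42°.
Σ m_l² = 182, so Σ(L_z)² = 182 ℏ².

|L| = √42 ℏ ≈ 6.481ℏ; θ(m_l=3) ≈ 62.42°; Σ(L_z)² = 182 ℏ²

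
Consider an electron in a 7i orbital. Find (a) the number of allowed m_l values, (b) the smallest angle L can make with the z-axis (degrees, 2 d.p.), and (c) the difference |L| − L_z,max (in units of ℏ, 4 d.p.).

The 7i subshell has l = 6.
There are 2l+1 = 13 values of m_l.
cos θ_min = 6/√42, so θ_min ≈ 22.21°.
|L| − L_z,max = (√42 − 6)ℏ ≈ 0.4807ℏ.

13 values; θ_min ≈ 22.21°; |L|−L_z,max ≈ 0.4807ℏ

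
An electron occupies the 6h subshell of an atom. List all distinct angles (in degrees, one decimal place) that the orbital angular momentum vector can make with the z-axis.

θ ∈ {24.1°, 43.1°, 56.8°, 68.6°, 79.5°, 90.0°, 100.5°, 111.4°, 123.2°, 136.9°, 155.9°}

6h means n = 6, l = 5.
|L| = √(l(l+1)) ℏ = √30 ℏ.
cos θ = m_l/√30 for each m_l ∈ {-5, -4, -3, -2, -1, 0, 1, 2, 3, 4, 5}.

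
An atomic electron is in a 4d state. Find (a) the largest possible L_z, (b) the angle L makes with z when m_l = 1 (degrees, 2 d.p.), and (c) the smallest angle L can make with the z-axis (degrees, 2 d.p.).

L_z,max = 2ℏ; θ(m_l=1) ≈ 65.91°; θ_min ≈ 35.26°

For 4d, l = 2.
L_z,max = lℏ = 2ℏ.
For m_l = 1: cos θ = 1/√6, θ ≈ 65.91°.
cos θ_min = 2/√6, so θ_min ≈ 35.26°.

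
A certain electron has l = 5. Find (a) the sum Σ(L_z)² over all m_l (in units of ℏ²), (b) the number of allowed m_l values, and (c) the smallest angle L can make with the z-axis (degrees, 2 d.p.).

Σ m_l² = 110, so Σ(L_z)² = 110 ℏ².
There are 2l+1 = 11 values of m_l.
cos θ_min = 5/√30, so θ_min ≈ 24.09°.

Σ(L_z)² = 110 ℏ²; 11 values; θ_min ≈ 24.09°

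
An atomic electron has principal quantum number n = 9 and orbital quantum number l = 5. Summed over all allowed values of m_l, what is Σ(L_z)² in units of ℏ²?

m_l ∈ {-5, -4, -3, -2, -1, 0, 1, 2, 3, 4, 5}.
Σ m_l² = l(l+1)(2l+1)/3 = 5·6·11/3 = 110.

Σ(L_z)² = 110 ℏ²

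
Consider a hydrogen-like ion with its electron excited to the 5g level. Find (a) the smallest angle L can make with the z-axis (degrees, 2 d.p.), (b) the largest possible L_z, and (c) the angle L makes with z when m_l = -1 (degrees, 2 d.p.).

θ_min ≈ 26.57°; L_z,max = 4ℏ; θ(m_l=-1) ≈ 102.92°

The 5g level has l = 4.
cos θ_min = 4/√20, so θ_min ≈ 26.57°.
L_z,max = lℏ = 4ℏ.
For m_l = -1: cos θ = -1/√20, θ ≈ 102.92°.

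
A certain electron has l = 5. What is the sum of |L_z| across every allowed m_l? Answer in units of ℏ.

m_l runs from −5 to 5, i.e. {-5, -4, -3, -2, -1, 0, 1, 2, 3, 4, 5}.
Σ|m_l| = 2(1+2+…+5) = 30.

Σ|L_z| = 30 ℏ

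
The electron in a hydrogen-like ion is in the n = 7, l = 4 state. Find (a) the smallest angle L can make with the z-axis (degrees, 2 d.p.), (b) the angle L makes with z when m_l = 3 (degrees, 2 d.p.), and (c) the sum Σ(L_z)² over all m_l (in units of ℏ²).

θ_min ≈ 26.57°; θ(m_l=3) ≈ 47.87°; Σ(L_z)² = 60 ℏ²

cos θ_min = 4/√20, so θ_min ≈ 26.57°.
For m_l = 3: cos θ = 3/√20, θ ≈ 47.87°.
Σ m_l² = 60, so Σ(L_z)² = 60 ℏ².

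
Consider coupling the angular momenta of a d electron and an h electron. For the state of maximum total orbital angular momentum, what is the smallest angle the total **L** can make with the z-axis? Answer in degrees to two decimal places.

θ_min ≈ 20.70°

The total orbital quantum number L ranges from |l₁ − l₂| to l₁ + l₂ in integer steps.
Allowed values: L = 3, 4, 5, 6, 7.
The maximum is L = 7, with |L_tot| = ℏ√(7·8) = 2√14 ℏ.
The minimum angle with z is arccos(7/√56) ≈ 20.70°.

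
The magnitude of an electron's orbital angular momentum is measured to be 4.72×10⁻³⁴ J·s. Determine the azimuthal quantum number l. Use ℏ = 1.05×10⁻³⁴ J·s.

l = 4

In units of ℏ, |L| ≈ 4.495.
Set l(l+1) = 20.21; the integer solution is l = 4.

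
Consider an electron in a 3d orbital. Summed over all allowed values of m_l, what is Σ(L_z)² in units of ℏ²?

Σ(L_z)² = 10 ℏ²

For 3d, l = 2.
The allowed m_l values are -2, -1, 0, 1, 2.
Σ m_l² = 2·(1 + 4) = 10.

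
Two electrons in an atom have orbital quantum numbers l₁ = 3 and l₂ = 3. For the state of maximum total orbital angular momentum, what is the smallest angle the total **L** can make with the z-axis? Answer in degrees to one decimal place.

θ_min ≈ 22.2°

Angular momentum addition gives L = |l₁ − l₂|, …, l₁ + l₂.
So L can be 0, 1, 2, 3, 4, 5, 6.
The maximum is L = 6, with |L_tot| = ℏ√(6·7) = √42 ℏ.
The minimum angle with z is arccos(6/√42) ≈ 22.2°.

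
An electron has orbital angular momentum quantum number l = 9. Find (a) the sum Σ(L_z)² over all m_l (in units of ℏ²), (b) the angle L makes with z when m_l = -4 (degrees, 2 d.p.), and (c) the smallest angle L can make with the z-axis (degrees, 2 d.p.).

Σ m_l² = 570, so Σ(L_z)² = 570 ℏ².
For m_l = -4: cos θ = -4/√90, θ ≈ 114.94°.
cos θ_min = 9/√90, so θ_min ≈ 18.43°.

Σ(L_z)² = 570 ℏ²; θ(m_l=-4) ≈ 114.94°; θ_min ≈ 18.43°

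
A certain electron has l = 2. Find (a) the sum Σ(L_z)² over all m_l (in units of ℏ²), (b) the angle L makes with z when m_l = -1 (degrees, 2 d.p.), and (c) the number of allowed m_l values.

Σ m_l² = 10, so Σ(L_z)² = 10 ℏ².
For m_l = -1: cos θ = -1/√6, θ ≈ 114.09°.
There are 2l+1 = 5 values of m_l.

Σ(L_z)² = 10 ℏ²; θ(m_l=-1) ≈ 114.09°; 5 values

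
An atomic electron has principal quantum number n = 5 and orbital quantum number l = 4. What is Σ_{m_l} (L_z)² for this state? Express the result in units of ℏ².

Σ(L_z)² = 60 ℏ²

m_l ∈ {-4, -3, -2, -1, 0, 1, 2, 3, 4}.
Σ m_l² = 2·(1 + 4 + 9 + 16) = 60.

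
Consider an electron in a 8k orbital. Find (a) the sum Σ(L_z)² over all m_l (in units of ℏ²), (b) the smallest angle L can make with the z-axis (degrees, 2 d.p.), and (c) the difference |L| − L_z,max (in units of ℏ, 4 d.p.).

Σ(L_z)² = 280 ℏ²; θ_min ≈ 20.70°; |L|−L_z,max ≈ 0.4833ℏ

8k means n = 8, l = 7.
Σ m_l² = 280, so Σ(L_z)² = 280 ℏ².
cos θ_min = 7/√56, so θ_min ≈ 20.70°.
|L| − L_z,max = (2√14 − 7)ℏ ≈ 0.4833ℏ.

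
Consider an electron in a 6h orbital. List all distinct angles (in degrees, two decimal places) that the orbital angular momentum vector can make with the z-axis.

θ ∈ {24.09°, 43.09°, 56.79°, 68.58°, 79.48°, 90.00°, 100.52°, 111.42°, 123.21°, 136.91°, 155.91°}

6h means n = 6, l = 5.
|L| = √(l(l+1)) ℏ = √30 ℏ.
cos θ = m_l/√30 for each m_l ∈ {-5, -4, -3, -2, -1, 0, 1, 2, 3, 4, 5}.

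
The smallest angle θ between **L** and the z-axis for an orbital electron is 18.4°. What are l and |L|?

l = 9, |L| = 3√10 ℏ ≈ 9.487ℏ

cos²θ_min = l/(l+1) = 0.9004.
Thus l = 0.9004/(1 − 0.9004) ≈ 9.
Then |L| = ℏ√(9·10) = 3√10 ℏ.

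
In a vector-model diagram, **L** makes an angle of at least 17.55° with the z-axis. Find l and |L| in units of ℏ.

l = 10, |L| = √110 ℏ ≈ 10.488ℏ

cos θ_min = l/√(l(l+1)) = √(l/(l+1)), so l/(l+1) = cos²(17.55°) = 0.9091.
l = cos²θ/sin²θ ≈ 10.
Then |L| = ℏ√(10·11) = √110 ℏ.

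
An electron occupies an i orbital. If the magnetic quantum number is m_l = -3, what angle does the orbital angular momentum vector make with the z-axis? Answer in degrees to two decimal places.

An i state has l = 6.
|L|² = l(l+1)ℏ² = 42ℏ², so |L| = √42 ℏ.
L_z = m_l ℏ = −3ℏ.
cos θ = L_z/|L| = -3/√42, so θ ≈ 117.58°.

θ ≈ 117.58°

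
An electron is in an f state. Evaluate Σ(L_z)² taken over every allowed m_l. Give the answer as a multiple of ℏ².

Σ(L_z)² = 28 ℏ²

The letter f corresponds to l = 3.
The allowed m_l values are -3, -2, -1, 0, 1, 2, 3.
Σ m_l² = l(l+1)(2l+1)/3 = 3·4·7/3 = 28.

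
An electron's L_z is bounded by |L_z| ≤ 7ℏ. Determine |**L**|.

The maximum L_z equals lℏ, giving l = 7.
|L| = √(l(l+1)) ℏ = 2√14 ℏ.

|L| = 2√14 ℏ ≈ 7.483ℏ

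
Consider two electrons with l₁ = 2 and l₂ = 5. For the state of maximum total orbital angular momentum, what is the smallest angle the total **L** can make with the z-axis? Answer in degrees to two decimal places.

Angular momentum addition gives L = |l₁ − l₂|, …, l₁ + l₂.
So L can be 3, 4, 5, 6, 7.
The maximum is L = 7, with |L_tot| = ℏ√(7·8) = 2√14 ℏ.
The minimum angle with z is arccos(7/√56) ≈ 20.70°.

θ_min ≈ 20.70°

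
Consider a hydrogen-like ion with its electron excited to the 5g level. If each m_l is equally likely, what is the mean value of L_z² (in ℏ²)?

⟨L_z²⟩ = 6.667 ℏ²

The 5g level has l = 4.
The allowed m_l values are -4, -3, -2, -1, 0, 1, 2, 3, 4.
⟨L_z²⟩ = ℏ²·l(l+1)/3 = 6.667ℏ².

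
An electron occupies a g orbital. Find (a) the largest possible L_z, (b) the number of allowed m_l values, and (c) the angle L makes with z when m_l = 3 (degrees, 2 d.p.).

For a g orbital, l = 4.
L_z,max = lℏ = 4ℏ.
There are 2l+1 = 9 values of m_l.
For m_l = 3: cos θ = 3/√20, θ ≈ 47.87°.

L_z,max = 4ℏ; 9 values; θ(m_l=3) ≈ 47.87°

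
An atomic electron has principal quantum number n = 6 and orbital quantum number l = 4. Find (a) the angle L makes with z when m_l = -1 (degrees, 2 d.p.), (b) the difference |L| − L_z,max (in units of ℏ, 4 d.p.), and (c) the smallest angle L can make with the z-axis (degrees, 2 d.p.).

θ(m_l=-1) ≈ 102.92°; |L|−L_z,max ≈ 0.4721ℏ; θ_min ≈ 26.57°

For m_l = -1: cos θ = -1/√20, θ ≈ 102.92°.
|L| − L_z,max = (2√5 − 4)ℏ ≈ 0.4721ℏ.
cos θ_min = 4/√20, so θ_min ≈ 26.57°.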